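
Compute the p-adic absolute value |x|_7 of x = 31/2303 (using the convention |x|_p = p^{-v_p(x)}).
|31/2303|_7 = 49

Step 1 — compute v_7(x) by factoring powers of 7 out of the numerator and denominator: v_7(31/2303) = -2. Step 2 — apply |x|_p = p^{-v_p(x)} = 7^{2} = 49.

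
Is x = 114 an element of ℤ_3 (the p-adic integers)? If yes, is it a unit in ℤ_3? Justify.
x ∈ ℤ_3 but not a unit; v_3(x) = 1 > 0

ℤ_3 = {x ∈ ℚ_3 : v_3(x) ≥ 0} and ℤ_3^× = {x ∈ ℤ_3 : v_3(x) = 0}. Here v_3(114) = v_3(num) − v_3(den) = 1; compare against these criteria.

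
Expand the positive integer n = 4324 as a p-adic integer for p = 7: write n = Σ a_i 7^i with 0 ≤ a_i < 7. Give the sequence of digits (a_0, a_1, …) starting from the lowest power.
(a_0, a_1, …) = (5, 1, 4, 5, 1)

Repeated division by 7 gives the digits low-to-high: 4324 = 5 + 1·7^1 + 4·7^2 + 5·7^3 + 1·7^4. Digit sequence: (5, 1, 4, 5, 1).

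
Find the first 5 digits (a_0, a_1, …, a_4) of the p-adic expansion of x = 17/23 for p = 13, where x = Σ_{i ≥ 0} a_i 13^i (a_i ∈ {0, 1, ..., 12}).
(a_0, …, a_4) = (3, 10, 6, 4, 7)

v_13(17/23) = 0 (numerator and denominator both coprime to 13), so x ∈ ℤ_13^×. Compute digits iteratively via a_i = x_i mod 13, x_{i+1} = (x_i − a_i)/13, with x_0 = x:
  x_0 = 17/23;  a_0 = 3;  x_1 = (x_0 − 3)/13 = -4/23
  x_1 = -4/23;  a_1 = 10;  x_2 = (x_1 − 10)/13 = -18/23
  x_2 = -18/23;  a_2 = 6;  x_3 = (x_2 − 6)/13 = -12/23
  x_3 = -12/23;  a_3 = 4;  x_4 = (x_3 − 4)/13 = -8/23
  x_4 = -8/23;  a_4 = 7;  x_5 = (x_4 − 7)/13 = -13/23
Digits: (3, 10, 6, 4, 7).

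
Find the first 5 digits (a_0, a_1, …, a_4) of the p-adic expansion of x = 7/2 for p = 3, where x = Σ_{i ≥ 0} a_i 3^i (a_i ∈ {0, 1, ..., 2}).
(a_0, …, a_4) = (2, 2, 1, 1, 1)

v_3(7/2) = 0 (numerator and denominator both coprime to 3), so x ∈ ℤ_3^×. Compute digits iteratively via a_i = x_i mod 3, x_{i+1} = (x_i − a_i)/3, with x_0 = x:
  x_0 = 7/2;  a_0 = 2;  x_1 = (x_0 − 2)/3 = 1/2
  x_1 = 1/2;  a_1 = 2;  x_2 = (x_1 − 2)/3 = -1/2
  x_2 = -1/2;  a_2 = 1;  x_3 = (x_2 − 1)/3 = -1/2
  x_3 = -1/2;  a_3 = 1;  x_4 = (x_3 − 1)/3 = -1/2
  x_4 = -1/2;  a_4 = 1;  x_5 = (x_4 − 1)/3 = -1/2
Digits: (2, 2, 1, 1, 1).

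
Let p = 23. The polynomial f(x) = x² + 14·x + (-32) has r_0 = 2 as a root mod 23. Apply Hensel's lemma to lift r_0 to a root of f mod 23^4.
r_3 = 2 (mod 279841)

Hensel: r_{i+1} = r_i − f(r_i)·(f′(r_i))^{-1} mod 23^{i+2}, f′(x) = 2x + 14. Iterate:
  r_0 = 2 (mod 23)
  r_1 = 2 (mod 529)
  r_2 = 2 (mod 12167)
  r_3 = 2 (mod 279841)
Final: r = 2 satisfies f(r) ≡ 0 mod 23^4.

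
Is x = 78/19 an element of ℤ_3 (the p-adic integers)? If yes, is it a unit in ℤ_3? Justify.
x ∈ ℤ_3 but not a unit; v_3(x) = 1 > 0

ℤ_3 = {x ∈ ℚ_3 : v_3(x) ≥ 0} and ℤ_3^× = {x ∈ ℤ_3 : v_3(x) = 0}. Here v_3(78/19) = v_3(num) − v_3(den) = 1; compare against these criteria.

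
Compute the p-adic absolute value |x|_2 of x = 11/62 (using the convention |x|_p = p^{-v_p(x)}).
|11/62|_2 = 2

Step 1 — compute v_2(x) by factoring powers of 2 out of the numerator and denominator: v_2(11/62) = -1. Step 2 — apply |x|_p = p^{-v_p(x)} = 2^{1} = 2.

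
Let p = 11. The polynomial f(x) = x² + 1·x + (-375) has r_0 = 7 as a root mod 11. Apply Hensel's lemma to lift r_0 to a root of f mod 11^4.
r_3 = 10402 (mod 14641)

Hensel: r_{i+1} = r_i − f(r_i)·(f′(r_i))^{-1} mod 11^{i+2}, f′(x) = 2x + 1. Iterate:
  r_0 = 7 (mod 11)
  r_1 = 117 (mod 121)
  r_2 = 1085 (mod 1331)
  r_3 = 10402 (mod 14641)
Final: r = 10402 satisfies f(r) ≡ 0 mod 11^4.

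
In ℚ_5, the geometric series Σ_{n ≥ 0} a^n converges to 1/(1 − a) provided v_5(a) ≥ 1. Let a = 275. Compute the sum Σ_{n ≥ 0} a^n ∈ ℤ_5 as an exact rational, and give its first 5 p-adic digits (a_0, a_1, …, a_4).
Σ a^n = 1/(1 − a) = -1/274;  first 5 digits = (1, 0, 1, 2, 1)

v_5(a) = 2 ≥ 1, so the series converges in ℤ_5 to 1/(1 − a) = 1/(1 − 275) = -1/274. Expand this rational in ℤ_5: compute digits iteratively via d_i = x_i mod 5, x_{i+1} = (x_i − d_i)/5. The first 5 digits are (1, 0, 1, 2, 1).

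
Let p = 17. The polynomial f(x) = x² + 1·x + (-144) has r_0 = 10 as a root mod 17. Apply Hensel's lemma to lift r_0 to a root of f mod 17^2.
r_1 = 163 (mod 289)

Hensel: r_{i+1} = r_i − f(r_i)·(f′(r_i))^{-1} mod 17^{i+2}, f′(x) = 2x + 1. Iterate:
  r_0 = 10 (mod 17)
  r_1 = 163 (mod 289)
Final: r = 163 satisfies f(r) ≡ 0 mod 17^2.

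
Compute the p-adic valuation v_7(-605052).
v_7(-605052) = 5

v_7(n) is the largest exponent k such that 7^k divides n. Factor out: -605052 = -7^5 · 36. (Sign doesn't affect v_p.) So v_7(-605052) = 5.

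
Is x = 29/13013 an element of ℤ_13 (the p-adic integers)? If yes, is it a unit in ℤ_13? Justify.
x ∉ ℤ_13 (v_13(x) = -2 < 0)

ℤ_13 = {x ∈ ℚ_13 : v_13(x) ≥ 0} and ℤ_13^× = {x ∈ ℤ_13 : v_13(x) = 0}. Here v_13(29/13013) = v_13(num) − v_13(den) = -2; compare against these criteria.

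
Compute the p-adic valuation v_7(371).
v_7(371) = 1

v_7(n) is the largest exponent k such that 7^k divides n. Factor out: 371 = 7^1 · 53. (Sign doesn't affect v_p.) So v_7(371) = 1.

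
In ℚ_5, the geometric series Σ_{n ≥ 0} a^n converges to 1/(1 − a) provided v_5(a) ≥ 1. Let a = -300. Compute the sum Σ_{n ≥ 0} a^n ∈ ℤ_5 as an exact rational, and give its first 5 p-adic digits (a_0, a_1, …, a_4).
Σ a^n = 1/(1 − a) = 1/301;  first 5 digits = (1, 0, 3, 2, 3)

v_5(a) = 2 ≥ 1, so the series converges in ℤ_5 to 1/(1 − a) = 1/(1 − (-300)) = 1/301. Expand this rational in ℤ_5: compute digits iteratively via d_i = x_i mod 5, x_{i+1} = (x_i − d_i)/5. The first 5 digits are (1, 0, 3, 2, 3).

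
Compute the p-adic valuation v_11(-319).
v_11(-319) = 1

v_11(n) is the largest exponent k such that 11^k divides n. Factor out: -319 = -11^1 · 29. (Sign doesn't affect v_p.) So v_11(-319) = 1.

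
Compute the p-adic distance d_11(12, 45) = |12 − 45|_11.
d_11(12, 45) = 1/11

Step 1 — x − y = 12 − 45 = -33. Step 2 — v_11(-33) = 1 (factor: -33 = −(11^1 · 3); the sign does not affect v_p). Step 3 — |x − y|_11 = 11^{-1} = 1/11.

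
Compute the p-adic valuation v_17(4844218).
v_17(4844218) = 4

v_17(n) is the largest exponent k such that 17^k divides n. Factor out: 4844218 = 17^4 · 58. (Sign doesn't affect v_p.) So v_17(4844218) = 4.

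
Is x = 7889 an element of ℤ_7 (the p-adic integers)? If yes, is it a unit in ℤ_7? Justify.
x ∈ ℤ_7 but not a unit; v_7(x) = 3 > 0

ℤ_7 = {x ∈ ℚ_7 : v_7(x) ≥ 0} and ℤ_7^× = {x ∈ ℤ_7 : v_7(x) = 0}. Here v_7(7889) = v_7(num) − v_7(den) = 3; compare against these criteria.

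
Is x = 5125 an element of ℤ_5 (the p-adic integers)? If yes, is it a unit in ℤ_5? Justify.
x ∈ ℤ_5 but not a unit; v_5(x) = 3 > 0

ℤ_5 = {x ∈ ℚ_5 : v_5(x) ≥ 0} and ℤ_5^× = {x ∈ ℤ_5 : v_5(x) = 0}. Here v_5(5125) = v_5(num) − v_5(den) = 3; compare against these criteria.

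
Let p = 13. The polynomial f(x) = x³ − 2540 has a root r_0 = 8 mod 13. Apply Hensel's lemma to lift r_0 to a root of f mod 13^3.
r_2 = 1529 (mod 2197)

Hensel: r_{i+1} = r_i − f(r_i)/f′(r_i) mod 13^{i+2}, where f′(x) = 3x². Iterate:
  r_0 = 8 (mod 13)
  r_1 = 8 (mod 169)
  r_2 = 1529 (mod 2197)
Final: r = 1529 with f(r) ≡ 0 mod 13^3.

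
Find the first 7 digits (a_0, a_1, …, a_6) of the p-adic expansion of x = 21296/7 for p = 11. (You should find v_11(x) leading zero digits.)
(a_0, …, a_6) = (0, 0, 0, 7, 9, 7, 4)

v_11(21296/7) = 3, so a_0 = ... = a_2 = 0. Factor out: x = 11^3 · u with u = 16/7 a unit in ℤ_11. Expand u iteratively via a_{v+i} = u_i mod 11, u_{i+1} = (u_i − a_{v+i})/11:
  u_0 = 16/7;  a_3 = 7;  u_1 = (u_0 − 7)/11 = -3/7
  u_1 = -3/7;  a_4 = 9;  u_2 = (u_1 − 9)/11 = -6/7
  u_2 = -6/7;  a_5 = 7;  u_3 = (u_2 − 7)/11 = -5/7
  u_3 = -5/7;  a_6 = 4;  u_4 = (u_3 − 4)/11 = -3/7
Digits: (0, 0, 0, 7, 9, 7, 4).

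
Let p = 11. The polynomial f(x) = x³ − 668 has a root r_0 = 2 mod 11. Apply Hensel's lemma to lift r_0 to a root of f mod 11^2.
r_1 = 57 (mod 121)

Hensel: r_{i+1} = r_i − f(r_i)/f′(r_i) mod 11^{i+2}, where f′(x) = 3x². Iterate:
  r_0 = 2 (mod 11)
  r_1 = 57 (mod 121)
Final: r = 57 with f(r) ≡ 0 mod 11^2.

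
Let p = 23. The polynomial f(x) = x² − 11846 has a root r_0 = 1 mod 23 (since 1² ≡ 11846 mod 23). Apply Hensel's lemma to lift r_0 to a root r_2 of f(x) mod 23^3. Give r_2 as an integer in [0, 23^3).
r_2 = 5130 (mod 12167)

Hensel's recurrence: r_{i+1} = r_i − f(r_i)·(f′(r_i))^{-1} mod 23^{i+2}, with f′(x) = 2x. Iterate:
  r_0 = 1 (mod 23)
  r_1 = 369 (mod 529)
  r_2 = 5130 (mod 12167)
Final: r_2 = 5130, and one checks f(r_2) ≡ 0 mod 23^3.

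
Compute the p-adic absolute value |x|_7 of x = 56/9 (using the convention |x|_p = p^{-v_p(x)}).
|56/9|_7 = 1/7

Step 1 — compute v_7(x) by factoring powers of 7 out of the numerator and denominator: v_7(56/9) = 1. Step 2 — apply |x|_p = p^{-v_p(x)} = 7^{-1} = 1/7.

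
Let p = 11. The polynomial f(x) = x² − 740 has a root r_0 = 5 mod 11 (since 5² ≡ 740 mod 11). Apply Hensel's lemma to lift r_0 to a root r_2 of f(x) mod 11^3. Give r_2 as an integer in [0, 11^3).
r_2 = 863 (mod 1331)

Hensel's recurrence: r_{i+1} = r_i − f(r_i)·(f′(r_i))^{-1} mod 11^{i+2}, with f′(x) = 2x. Iterate:
  r_0 = 5 (mod 11)
  r_1 = 16 (mod 121)
  r_2 = 863 (mod 1331)
Final: r_2 = 863, and one checks f(r_2) ≡ 0 mod 11^3.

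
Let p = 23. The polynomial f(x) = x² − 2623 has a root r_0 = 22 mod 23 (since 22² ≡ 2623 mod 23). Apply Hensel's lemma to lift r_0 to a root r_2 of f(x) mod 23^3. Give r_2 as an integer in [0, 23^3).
r_2 = 275 (mod 12167)

Hensel's recurrence: r_{i+1} = r_i − f(r_i)·(f′(r_i))^{-1} mod 23^{i+2}, with f′(x) = 2x. Iterate:
  r_0 = 22 (mod 23)
  r_1 = 275 (mod 529)
  r_2 = 275 (mod 12167)
Final: r_2 = 275, and one checks f(r_2) ≡ 0 mod 23^3.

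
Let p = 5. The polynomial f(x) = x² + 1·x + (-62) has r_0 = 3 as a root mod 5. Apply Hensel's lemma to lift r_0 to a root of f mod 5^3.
r_2 = 28 (mod 125)

Hensel: r_{i+1} = r_i − f(r_i)·(f′(r_i))^{-1} mod 5^{i+2}, f′(x) = 2x + 1. Iterate:
  r_0 = 3 (mod 5)
  r_1 = 3 (mod 25)
  r_2 = 28 (mod 125)
Final: r = 28 satisfies f(r) ≡ 0 mod 5^3.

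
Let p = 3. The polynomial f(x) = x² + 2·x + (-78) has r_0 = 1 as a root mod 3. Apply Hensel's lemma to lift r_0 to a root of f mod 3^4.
r_3 = 58 (mod 81)

Hensel: r_{i+1} = r_i − f(r_i)·(f′(r_i))^{-1} mod 3^{i+2}, f′(x) = 2x + 2. Iterate:
  r_0 = 1 (mod 3)
  r_1 = 4 (mod 9)
  r_2 = 4 (mod 27)
  r_3 = 58 (mod 81)
Final: r = 58 satisfies f(r) ≡ 0 mod 3^4.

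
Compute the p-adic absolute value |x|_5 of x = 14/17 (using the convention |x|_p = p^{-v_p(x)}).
|14/17|_5 = 1

Step 1 — compute v_5(x) by factoring powers of 5 out of the numerator and denominator: v_5(14/17) = 0. Step 2 — apply |x|_p = p^{-v_p(x)} = 5^{0} = 1.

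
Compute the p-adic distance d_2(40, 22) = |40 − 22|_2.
d_2(40, 22) = 1/2

Step 1 — x − y = 40 − 22 = 18. Step 2 — v_2(18) = 1 (factor: 18 = (2^1 · 9); the sign does not affect v_p). Step 3 — |x − y|_2 = 2^{-1} = 1/2.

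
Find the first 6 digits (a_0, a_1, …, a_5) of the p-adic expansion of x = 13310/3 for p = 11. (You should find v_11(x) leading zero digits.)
(a_0, …, a_5) = (0, 0, 0, 7, 7, 3)

v_11(13310/3) = 3, so a_0 = ... = a_2 = 0. Factor out: x = 11^3 · u with u = 10/3 a unit in ℤ_11. Expand u iteratively via a_{v+i} = u_i mod 11, u_{i+1} = (u_i − a_{v+i})/11:
  u_0 = 10/3;  a_3 = 7;  u_1 = (u_0 − 7)/11 = -1/3
  u_1 = -1/3;  a_4 = 7;  u_2 = (u_1 − 7)/11 = -2/3
  u_2 = -2/3;  a_5 = 3;  u_3 = (u_2 − 3)/11 = -1/3
Digits: (0, 0, 0, 7, 7, 3).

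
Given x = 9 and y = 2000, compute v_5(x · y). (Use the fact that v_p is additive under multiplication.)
v_5(18000) = 3

v_p(x) = 0 (factor: 9 = 5^0 · 9); v_p(y) = 3 (factor: 2000 = 5^3 · 16). Additivity: v_p(xy) = v_p(x) + v_p(y) = 0 + 3 = 3. (Direct check: xy = 18000 = 5^3 · (144).)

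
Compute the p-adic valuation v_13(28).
v_13(28) = 0

v_13(n) is the largest exponent k such that 13^k divides n. Factor out: 28 = 13^0 · 28. (Sign doesn't affect v_p.) So v_13(28) = 0.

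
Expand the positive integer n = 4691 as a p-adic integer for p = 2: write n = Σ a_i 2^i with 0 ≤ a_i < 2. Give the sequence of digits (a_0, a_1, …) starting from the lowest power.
(a_0, a_1, …) = (1, 1, 0, 0, 1, 0, 1, 0, 0, 1, 0, 0, 1)

Repeated division by 2 gives the digits low-to-high: 4691 = 1 + 1·2^1 + 1·2^4 + 1·2^6 + 1·2^9 + 1·2^12. Digit sequence: (1, 1, 0, 0, 1, 0, 1, 0, 0, 1, 0, 0, 1).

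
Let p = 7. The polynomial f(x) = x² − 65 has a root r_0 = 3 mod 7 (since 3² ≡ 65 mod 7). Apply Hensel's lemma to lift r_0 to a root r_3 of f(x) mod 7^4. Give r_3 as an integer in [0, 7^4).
r_3 = 290 (mod 2401)

Hensel's recurrence: r_{i+1} = r_i − f(r_i)·(f′(r_i))^{-1} mod 7^{i+2}, with f′(x) = 2x. Iterate:
  r_0 = 3 (mod 7)
  r_1 = 45 (mod 49)
  r_2 = 290 (mod 343)
  r_3 = 290 (mod 2401)
Final: r_3 = 290, and one checks f(r_3) ≡ 0 mod 7^4.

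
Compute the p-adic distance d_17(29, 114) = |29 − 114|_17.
d_17(29, 114) = 1/17

Step 1 — x − y = 29 − 114 = -85. Step 2 — v_17(-85) = 1 (factor: -85 = −(17^1 · 5); the sign does not affect v_p). Step 3 — |x − y|_17 = 17^{-1} = 1/17.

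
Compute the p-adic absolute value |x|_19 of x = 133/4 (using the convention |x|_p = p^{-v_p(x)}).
|133/4|_19 = 1/19

Step 1 — compute v_19(x) by factoring powers of 19 out of the numerator and denominator: v_19(133/4) = 1. Step 2 — apply |x|_p = p^{-v_p(x)} = 19^{-1} = 1/19.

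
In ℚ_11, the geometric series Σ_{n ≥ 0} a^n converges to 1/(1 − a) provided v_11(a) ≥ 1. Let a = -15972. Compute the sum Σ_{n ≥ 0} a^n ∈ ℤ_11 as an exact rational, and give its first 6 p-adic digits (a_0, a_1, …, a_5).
Σ a^n = 1/(1 − a) = 1/15973;  first 6 digits = (1, 0, 0, 10, 9, 10)

v_11(a) = 3 ≥ 1, so the series converges in ℤ_11 to 1/(1 − a) = 1/(1 − (-15972)) = 1/15973. Expand this rational in ℤ_11: compute digits iteratively via d_i = x_i mod 11, x_{i+1} = (x_i − d_i)/11. The first 6 digits are (1, 0, 0, 10, 9, 10).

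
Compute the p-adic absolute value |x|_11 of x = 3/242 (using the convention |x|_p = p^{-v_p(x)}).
|3/242|_11 = 121

Step 1 — compute v_11(x) by factoring powers of 11 out of the numerator and denominator: v_11(3/242) = -2. Step 2 — apply |x|_p = p^{-v_p(x)} = 11^{2} = 121.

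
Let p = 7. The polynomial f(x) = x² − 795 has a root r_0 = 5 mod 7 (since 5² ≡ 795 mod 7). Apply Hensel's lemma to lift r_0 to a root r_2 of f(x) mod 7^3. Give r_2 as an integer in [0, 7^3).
r_2 = 278 (mod 343)

Hensel's recurrence: r_{i+1} = r_i − f(r_i)·(f′(r_i))^{-1} mod 7^{i+2}, with f′(x) = 2x. Iterate:
  r_0 = 5 (mod 7)
  r_1 = 33 (mod 49)
  r_2 = 278 (mod 343)
Final: r_2 = 278, and one checks f(r_2) ≡ 0 mod 7^3.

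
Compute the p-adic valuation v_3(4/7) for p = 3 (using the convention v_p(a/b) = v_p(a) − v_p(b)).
v_3(4/7) = 0

Factor powers of 3 from the numerator and denominator of the reduced fraction: 4 = 3^0 · 4 and 7 = 3^0 · 7. Apply v_p(a/b) = v_p(a) − v_p(b): v_3(4/7) = 0 − 0 = 0.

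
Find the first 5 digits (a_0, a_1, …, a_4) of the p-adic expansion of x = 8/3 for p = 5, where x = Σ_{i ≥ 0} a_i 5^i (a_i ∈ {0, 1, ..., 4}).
(a_0, …, a_4) = (1, 2, 3, 1, 3)

v_5(8/3) = 0 (numerator and denominator both coprime to 5), so x ∈ ℤ_5^×. Compute digits iteratively via a_i = x_i mod 5, x_{i+1} = (x_i − a_i)/5, with x_0 = x:
  x_0 = 8/3;  a_0 = 1;  x_1 = (x_0 − 1)/5 = 1/3
  x_1 = 1/3;  a_1 = 2;  x_2 = (x_1 − 2)/5 = -1/3
  x_2 = -1/3;  a_2 = 3;  x_3 = (x_2 − 3)/5 = -2/3
  x_3 = -2/3;  a_3 = 1;  x_4 = (x_3 − 1)/5 = -1/3
  x_4 = -1/3;  a_4 = 3;  x_5 = (x_4 − 3)/5 = -2/3
Digits: (1, 2, 3, 1, 3).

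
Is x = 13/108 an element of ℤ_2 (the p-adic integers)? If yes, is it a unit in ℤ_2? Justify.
x ∉ ℤ_2 (v_2(x) = -2 < 0)

ℤ_2 = {x ∈ ℚ_2 : v_2(x) ≥ 0} and ℤ_2^× = {x ∈ ℤ_2 : v_2(x) = 0}. Here v_2(13/108) = v_2(num) − v_2(den) = -2; compare against these criteria.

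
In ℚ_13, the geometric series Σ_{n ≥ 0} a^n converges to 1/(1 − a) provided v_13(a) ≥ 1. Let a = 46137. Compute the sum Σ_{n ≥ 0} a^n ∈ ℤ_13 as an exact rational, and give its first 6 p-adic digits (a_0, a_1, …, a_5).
Σ a^n = 1/(1 − a) = -1/46136;  first 6 digits = (1, 0, 0, 8, 1, 0)

v_13(a) = 3 ≥ 1, so the series converges in ℤ_13 to 1/(1 − a) = 1/(1 − 46137) = -1/46136. Expand this rational in ℤ_13: compute digits iteratively via d_i = x_i mod 13, x_{i+1} = (x_i − d_i)/13. The first 6 digits are (1, 0, 0, 8, 1, 0).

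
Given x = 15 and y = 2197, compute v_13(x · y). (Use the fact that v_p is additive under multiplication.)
v_13(32955) = 3

v_p(x) = 0 (factor: 15 = 13^0 · 15); v_p(y) = 3 (factor: 2197 = 13^3 · 1). Additivity: v_p(xy) = v_p(x) + v_p(y) = 0 + 3 = 3. (Direct check: xy = 32955 = 13^3 · (15).)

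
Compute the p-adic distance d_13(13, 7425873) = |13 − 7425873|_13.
d_13(13, 7425873) = 1/371293

Step 1 — x − y = 13 − 7425873 = -7425860. Step 2 — v_13(-7425860) = 5 (factor: -7425860 = −(13^5 · 20); the sign does not affect v_p). Step 3 — |x − y|_13 = 13^{-5} = 1/371293.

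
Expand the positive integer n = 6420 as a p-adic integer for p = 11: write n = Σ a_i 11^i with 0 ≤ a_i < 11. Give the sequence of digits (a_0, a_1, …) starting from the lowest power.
(a_0, a_1, …) = (7, 0, 9, 4)

Repeated division by 11 gives the digits low-to-high: 6420 = 7 + 9·11^2 + 4·11^3. Digit sequence: (7, 0, 9, 4).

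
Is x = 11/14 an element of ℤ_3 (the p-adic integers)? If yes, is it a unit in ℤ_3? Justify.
x ∈ ℤ_3^× (unit); v_3(x) = 0

ℤ_3 = {x ∈ ℚ_3 : v_3(x) ≥ 0} and ℤ_3^× = {x ∈ ℤ_3 : v_3(x) = 0}. Here v_3(11/14) = v_3(num) − v_3(den) = 0; compare against these criteria.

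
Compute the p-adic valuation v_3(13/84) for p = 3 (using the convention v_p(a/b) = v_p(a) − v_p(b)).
v_3(13/84) = -1

Factor powers of 3 from the numerator and denominator of the reduced fraction: 13 = 3^0 · 13 and 84 = 3^1 · 28. Apply v_p(a/b) = v_p(a) − v_p(b): v_3(13/84) = 0 − 1 = -1.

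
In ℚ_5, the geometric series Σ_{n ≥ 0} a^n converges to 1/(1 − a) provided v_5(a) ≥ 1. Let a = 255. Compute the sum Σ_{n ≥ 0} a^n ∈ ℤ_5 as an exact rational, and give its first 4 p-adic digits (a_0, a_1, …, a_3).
Σ a^n = 1/(1 − a) = -1/254;  first 4 digits = (1, 1, 1, 3)

v_5(a) = 1 ≥ 1, so the series converges in ℤ_5 to 1/(1 − a) = 1/(1 − 255) = -1/254. Expand this rational in ℤ_5: compute digits iteratively via d_i = x_i mod 5, x_{i+1} = (x_i − d_i)/5. The first 4 digits are (1, 1, 1, 3).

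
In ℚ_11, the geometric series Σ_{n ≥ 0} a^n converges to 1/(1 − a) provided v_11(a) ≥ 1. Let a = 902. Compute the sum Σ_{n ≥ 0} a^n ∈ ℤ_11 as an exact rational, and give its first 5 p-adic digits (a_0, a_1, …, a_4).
Σ a^n = 1/(1 − a) = -1/901;  first 5 digits = (1, 5, 10, 10, 6)

v_11(a) = 1 ≥ 1, so the series converges in ℤ_11 to 1/(1 − a) = 1/(1 − 902) = -1/901. Expand this rational in ℤ_11: compute digits iteratively via d_i = x_i mod 11, x_{i+1} = (x_i − d_i)/11. The first 5 digits are (1, 5, 10, 10, 6).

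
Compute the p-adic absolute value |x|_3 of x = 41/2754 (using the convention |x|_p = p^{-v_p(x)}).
|41/2754|_3 = 81

Step 1 — compute v_3(x) by factoring powers of 3 out of the numerator and denominator: v_3(41/2754) = -4. Step 2 — apply |x|_p = p^{-v_p(x)} = 3^{4} = 81.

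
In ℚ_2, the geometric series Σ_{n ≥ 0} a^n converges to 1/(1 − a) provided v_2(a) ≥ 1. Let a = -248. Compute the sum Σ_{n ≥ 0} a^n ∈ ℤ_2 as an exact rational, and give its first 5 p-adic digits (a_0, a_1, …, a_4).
Σ a^n = 1/(1 − a) = 1/249;  first 5 digits = (1, 0, 0, 1, 0)

v_2(a) = 3 ≥ 1, so the series converges in ℤ_2 to 1/(1 − a) = 1/(1 − (-248)) = 1/249. Expand this rational in ℤ_2: compute digits iteratively via d_i = x_i mod 2, x_{i+1} = (x_i − d_i)/2. The first 5 digits are (1, 0, 0, 1, 0).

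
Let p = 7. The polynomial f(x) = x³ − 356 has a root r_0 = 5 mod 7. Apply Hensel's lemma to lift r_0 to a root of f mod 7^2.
r_1 = 12 (mod 49)

Hensel: r_{i+1} = r_i − f(r_i)/f′(r_i) mod 7^{i+2}, where f′(x) = 3x². Iterate:
  r_0 = 5 (mod 7)
  r_1 = 12 (mod 49)
Final: r = 12 with f(r) ≡ 0 mod 7^2.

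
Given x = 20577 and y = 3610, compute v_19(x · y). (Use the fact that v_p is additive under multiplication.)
v_19(74282970) = 5

v_p(x) = 3 (factor: 20577 = 19^3 · 3); v_p(y) = 2 (factor: 3610 = 19^2 · 10). Additivity: v_p(xy) = v_p(x) + v_p(y) = 3 + 2 = 5. (Direct check: xy = 74282970 = 19^5 · (30).)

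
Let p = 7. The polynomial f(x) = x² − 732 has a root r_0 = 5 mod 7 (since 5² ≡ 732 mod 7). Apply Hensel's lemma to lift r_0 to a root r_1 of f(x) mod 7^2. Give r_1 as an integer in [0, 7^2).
r_1 = 12 (mod 49)

Hensel's recurrence: r_{i+1} = r_i − f(r_i)·(f′(r_i))^{-1} mod 7^{i+2}, with f′(x) = 2x. Iterate:
  r_0 = 5 (mod 7)
  r_1 = 12 (mod 49)
Final: r_1 = 12, and one checks f(r_1) ≡ 0 mod 7^2.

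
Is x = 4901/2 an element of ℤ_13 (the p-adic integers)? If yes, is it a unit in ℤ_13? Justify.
x ∈ ℤ_13 but not a unit; v_13(x) = 2 > 0

ℤ_13 = {x ∈ ℚ_13 : v_13(x) ≥ 0} and ℤ_13^× = {x ∈ ℤ_13 : v_13(x) = 0}. Here v_13(4901/2) = v_13(num) − v_13(den) = 2; compare against these criteria.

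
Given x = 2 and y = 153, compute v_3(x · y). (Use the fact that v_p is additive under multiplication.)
v_3(306) = 2

v_p(x) = 0 (factor: 2 = 3^0 · 2); v_p(y) = 2 (factor: 153 = 3^2 · 17). Additivity: v_p(xy) = v_p(x) + v_p(y) = 0 + 2 = 2. (Direct check: xy = 306 = 3^2 · (34).)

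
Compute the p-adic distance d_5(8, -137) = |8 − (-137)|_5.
d_5(8, -137) = 1/5

Step 1 — x − y = 8 − (-137) = 145. Step 2 — v_5(145) = 1 (factor: 145 = (5^1 · 29); the sign does not affect v_p). Step 3 — |x − y|_5 = 5^{-1} = 1/5.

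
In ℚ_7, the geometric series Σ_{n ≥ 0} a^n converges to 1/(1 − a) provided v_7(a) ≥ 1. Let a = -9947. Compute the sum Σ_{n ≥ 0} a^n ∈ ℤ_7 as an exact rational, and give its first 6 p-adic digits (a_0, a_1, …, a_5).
Σ a^n = 1/(1 − a) = 1/9948;  first 6 digits = (1, 0, 0, 6, 2, 6)

v_7(a) = 3 ≥ 1, so the series converges in ℤ_7 to 1/(1 − a) = 1/(1 − (-9947)) = 1/9948. Expand this rational in ℤ_7: compute digits iteratively via d_i = x_i mod 7, x_{i+1} = (x_i − d_i)/7. The first 6 digits are (1, 0, 0, 6, 2, 6).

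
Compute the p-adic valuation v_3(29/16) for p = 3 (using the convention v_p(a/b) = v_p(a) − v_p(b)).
v_3(29/16) = 0

Factor powers of 3 from the numerator and denominator of the reduced fraction: 29 = 3^0 · 29 and 16 = 3^0 · 16. Apply v_p(a/b) = v_p(a) − v_p(b): v_3(29/16) = 0 − 0 = 0.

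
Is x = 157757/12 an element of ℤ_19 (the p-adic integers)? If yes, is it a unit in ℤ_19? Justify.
x ∈ ℤ_19 but not a unit; v_19(x) = 3 > 0

ℤ_19 = {x ∈ ℚ_19 : v_19(x) ≥ 0} and ℤ_19^× = {x ∈ ℤ_19 : v_19(x) = 0}. Here v_19(157757/12) = v_19(num) − v_19(den) = 3; compare against these criteria.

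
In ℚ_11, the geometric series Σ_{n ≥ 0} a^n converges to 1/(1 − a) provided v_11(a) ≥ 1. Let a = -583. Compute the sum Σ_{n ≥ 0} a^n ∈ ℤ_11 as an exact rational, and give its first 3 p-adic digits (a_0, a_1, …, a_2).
Σ a^n = 1/(1 − a) = 1/584;  first 3 digits = (1, 2, 10)

v_11(a) = 1 ≥ 1, so the series converges in ℤ_11 to 1/(1 − a) = 1/(1 − (-583)) = 1/584. Expand this rational in ℤ_11: compute digits iteratively via d_i = x_i mod 11, x_{i+1} = (x_i − d_i)/11. The first 3 digits are (1, 2, 10).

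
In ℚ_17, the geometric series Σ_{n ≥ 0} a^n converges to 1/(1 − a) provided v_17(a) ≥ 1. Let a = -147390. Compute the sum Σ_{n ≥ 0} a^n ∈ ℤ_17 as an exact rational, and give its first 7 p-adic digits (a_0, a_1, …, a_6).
Σ a^n = 1/(1 − a) = 1/147391;  first 7 digits = (1, 0, 0, 4, 15, 16, 15)

v_17(a) = 3 ≥ 1, so the series converges in ℤ_17 to 1/(1 − a) = 1/(1 − (-147390)) = 1/147391. Expand this rational in ℤ_17: compute digits iteratively via d_i = x_i mod 17, x_{i+1} = (x_i − d_i)/17. The first 7 digits are (1, 0, 0, 4, 15, 16, 15).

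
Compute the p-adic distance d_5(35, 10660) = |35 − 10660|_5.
d_5(35, 10660) = 1/625

Step 1 — x − y = 35 − 10660 = -10625. Step 2 — v_5(-10625) = 4 (factor: -10625 = −(5^4 · 17); the sign does not affect v_p). Step 3 — |x − y|_5 = 5^{-4} = 1/625.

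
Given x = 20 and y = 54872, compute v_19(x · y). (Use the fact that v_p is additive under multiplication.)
v_19(1097440) = 3

v_p(x) = 0 (factor: 20 = 19^0 · 20); v_p(y) = 3 (factor: 54872 = 19^3 · 8). Additivity: v_p(xy) = v_p(x) + v_p(y) = 0 + 3 = 3. (Direct check: xy = 1097440 = 19^3 · (160).)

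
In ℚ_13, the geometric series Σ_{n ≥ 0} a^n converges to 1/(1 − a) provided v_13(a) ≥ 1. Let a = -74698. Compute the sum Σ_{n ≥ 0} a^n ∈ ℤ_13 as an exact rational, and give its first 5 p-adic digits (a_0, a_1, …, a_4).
Σ a^n = 1/(1 − a) = 1/74699;  first 5 digits = (1, 0, 0, 5, 10)

v_13(a) = 3 ≥ 1, so the series converges in ℤ_13 to 1/(1 − a) = 1/(1 − (-74698)) = 1/74699. Expand this rational in ℤ_13: compute digits iteratively via d_i = x_i mod 13, x_{i+1} = (x_i − d_i)/13. The first 5 digits are (1, 0, 0, 5, 10).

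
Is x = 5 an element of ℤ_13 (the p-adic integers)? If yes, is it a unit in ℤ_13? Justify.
x ∈ ℤ_13^× (unit); v_13(x) = 0

ℤ_13 = {x ∈ ℚ_13 : v_13(x) ≥ 0} and ℤ_13^× = {x ∈ ℤ_13 : v_13(x) = 0}. Here v_13(5) = v_13(num) − v_13(den) = 0; compare against these criteria.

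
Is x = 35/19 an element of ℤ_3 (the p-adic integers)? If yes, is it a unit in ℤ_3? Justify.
x ∈ ℤ_3^× (unit); v_3(x) = 0

ℤ_3 = {x ∈ ℚ_3 : v_3(x) ≥ 0} and ℤ_3^× = {x ∈ ℤ_3 : v_3(x) = 0}. Here v_3(35/19) = v_3(num) − v_3(den) = 0; compare against these criteria.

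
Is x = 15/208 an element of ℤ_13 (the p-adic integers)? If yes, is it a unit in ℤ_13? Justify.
x ∉ ℤ_13 (v_13(x) = -1 < 0)

ℤ_13 = {x ∈ ℚ_13 : v_13(x) ≥ 0} and ℤ_13^× = {x ∈ ℤ_13 : v_13(x) = 0}. Here v_13(15/208) = v_13(num) − v_13(den) = -1; compare against these criteria.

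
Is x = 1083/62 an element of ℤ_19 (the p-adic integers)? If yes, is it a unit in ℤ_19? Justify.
x ∈ ℤ_19 but not a unit; v_19(x) = 2 > 0

ℤ_19 = {x ∈ ℚ_19 : v_19(x) ≥ 0} and ℤ_19^× = {x ∈ ℤ_19 : v_19(x) = 0}. Here v_19(1083/62) = v_19(num) − v_19(den) = 2; compare against these criteria.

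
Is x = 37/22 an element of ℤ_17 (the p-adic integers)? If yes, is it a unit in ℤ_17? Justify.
x ∈ ℤ_17^× (unit); v_17(x) = 0

ℤ_17 = {x ∈ ℚ_17 : v_17(x) ≥ 0} and ℤ_17^× = {x ∈ ℤ_17 : v_17(x) = 0}. Here v_17(37/22) = v_17(num) − v_17(den) = 0; compare against these criteria.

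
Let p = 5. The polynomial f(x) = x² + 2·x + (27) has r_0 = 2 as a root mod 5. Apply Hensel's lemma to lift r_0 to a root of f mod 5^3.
r_2 = 42 (mod 125)

Hensel: r_{i+1} = r_i − f(r_i)·(f′(r_i))^{-1} mod 5^{i+2}, f′(x) = 2x + 2. Iterate:
  r_0 = 2 (mod 5)
  r_1 = 17 (mod 25)
  r_2 = 42 (mod 125)
Final: r = 42 satisfies f(r) ≡ 0 mod 5^3.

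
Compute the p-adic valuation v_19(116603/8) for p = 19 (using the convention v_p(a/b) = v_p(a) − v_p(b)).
v_19(116603/8) = 3

Factor powers of 19 from the numerator and denominator of the reduced fraction: 116603 = 19^3 · 17 and 8 = 19^0 · 8. Apply v_p(a/b) = v_p(a) − v_p(b): v_19(116603/8) = 3 − 0 = 3.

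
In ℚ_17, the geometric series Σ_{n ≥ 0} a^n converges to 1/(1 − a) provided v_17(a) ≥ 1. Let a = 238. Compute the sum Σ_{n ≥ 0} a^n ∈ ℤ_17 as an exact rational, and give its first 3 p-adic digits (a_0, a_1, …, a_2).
Σ a^n = 1/(1 − a) = -1/237;  first 3 digits = (1, 14, 9)

v_17(a) = 1 ≥ 1, so the series converges in ℤ_17 to 1/(1 − a) = 1/(1 − 238) = -1/237. Expand this rational in ℤ_17: compute digits iteratively via d_i = x_i mod 17, x_{i+1} = (x_i − d_i)/17. The first 3 digits are (1, 14, 9).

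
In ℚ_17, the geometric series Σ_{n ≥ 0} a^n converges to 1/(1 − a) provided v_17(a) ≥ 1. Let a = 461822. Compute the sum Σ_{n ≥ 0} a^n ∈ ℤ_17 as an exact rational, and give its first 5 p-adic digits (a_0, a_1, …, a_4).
Σ a^n = 1/(1 − a) = -1/461821;  first 5 digits = (1, 0, 0, 9, 5)

v_17(a) = 3 ≥ 1, so the series converges in ℤ_17 to 1/(1 − a) = 1/(1 − 461822) = -1/461821. Expand this rational in ℤ_17: compute digits iteratively via d_i = x_i mod 17, x_{i+1} = (x_i − d_i)/17. The first 5 digits are (1, 0, 0, 9, 5).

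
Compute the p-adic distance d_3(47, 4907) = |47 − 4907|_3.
d_3(47, 4907) = 1/243

Step 1 — x − y = 47 − 4907 = -4860. Step 2 — v_3(-4860) = 5 (factor: -4860 = −(3^5 · 20); the sign does not affect v_p). Step 3 — |x − y|_3 = 3^{-5} = 1/243.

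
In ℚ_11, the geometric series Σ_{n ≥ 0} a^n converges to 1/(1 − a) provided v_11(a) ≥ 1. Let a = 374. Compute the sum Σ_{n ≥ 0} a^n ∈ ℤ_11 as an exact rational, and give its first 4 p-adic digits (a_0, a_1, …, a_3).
Σ a^n = 1/(1 − a) = -1/373;  first 4 digits = (1, 1, 4, 7)

v_11(a) = 1 ≥ 1, so the series converges in ℤ_11 to 1/(1 − a) = 1/(1 − 374) = -1/373. Expand this rational in ℤ_11: compute digits iteratively via d_i = x_i mod 11, x_{i+1} = (x_i − d_i)/11. The first 4 digits are (1, 1, 4, 7).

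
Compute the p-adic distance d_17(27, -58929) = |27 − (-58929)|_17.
d_17(27, -58929) = 1/4913

Step 1 — x − y = 27 − (-58929) = 58956. Step 2 — v_17(58956) = 3 (factor: 58956 = (17^3 · 12); the sign does not affect v_p). Step 3 — |x − y|_17 = 17^{-3} = 1/4913.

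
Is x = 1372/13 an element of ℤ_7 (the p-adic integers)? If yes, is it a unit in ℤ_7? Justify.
x ∈ ℤ_7 but not a unit; v_7(x) = 3 > 0

ℤ_7 = {x ∈ ℚ_7 : v_7(x) ≥ 0} and ℤ_7^× = {x ∈ ℤ_7 : v_7(x) = 0}. Here v_7(1372/13) = v_7(num) − v_7(den) = 3; compare against these criteria.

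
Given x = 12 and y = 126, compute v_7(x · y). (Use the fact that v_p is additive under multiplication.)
v_7(1512) = 1

v_p(x) = 0 (factor: 12 = 7^0 · 12); v_p(y) = 1 (factor: 126 = 7^1 · 18). Additivity: v_p(xy) = v_p(x) + v_p(y) = 0 + 1 = 1. (Direct check: xy = 1512 = 7^1 · (216).)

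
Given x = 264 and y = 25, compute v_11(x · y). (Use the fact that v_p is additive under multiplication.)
v_11(6600) = 1

v_p(x) = 1 (factor: 264 = 11^1 · 24); v_p(y) = 0 (factor: 25 = 11^0 · 25). Additivity: v_p(xy) = v_p(x) + v_p(y) = 1 + 0 = 1. (Direct check: xy = 6600 = 11^1 · (600).)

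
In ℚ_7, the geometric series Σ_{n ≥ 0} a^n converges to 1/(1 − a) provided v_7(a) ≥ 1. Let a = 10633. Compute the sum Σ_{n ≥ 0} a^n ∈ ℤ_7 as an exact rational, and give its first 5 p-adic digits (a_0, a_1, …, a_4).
Σ a^n = 1/(1 − a) = -1/10632;  first 5 digits = (1, 0, 0, 3, 4)

v_7(a) = 3 ≥ 1, so the series converges in ℤ_7 to 1/(1 − a) = 1/(1 − 10633) = -1/10632. Expand this rational in ℤ_7: compute digits iteratively via d_i = x_i mod 7, x_{i+1} = (x_i − d_i)/7. The first 5 digits are (1, 0, 0, 3, 4).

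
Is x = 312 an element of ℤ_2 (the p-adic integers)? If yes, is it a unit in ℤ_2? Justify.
x ∈ ℤ_2 but not a unit; v_2(x) = 3 > 0

ℤ_2 = {x ∈ ℚ_2 : v_2(x) ≥ 0} and ℤ_2^× = {x ∈ ℤ_2 : v_2(x) = 0}. Here v_2(312) = v_2(num) − v_2(den) = 3; compare against these criteria.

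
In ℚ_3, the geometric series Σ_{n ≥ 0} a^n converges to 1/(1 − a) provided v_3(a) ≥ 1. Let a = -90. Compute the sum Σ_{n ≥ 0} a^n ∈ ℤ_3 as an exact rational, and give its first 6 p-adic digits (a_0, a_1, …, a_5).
Σ a^n = 1/(1 − a) = 1/91;  first 6 digits = (1, 0, 2, 2, 2, 2)

v_3(a) = 2 ≥ 1, so the series converges in ℤ_3 to 1/(1 − a) = 1/(1 − (-90)) = 1/91. Expand this rational in ℤ_3: compute digits iteratively via d_i = x_i mod 3, x_{i+1} = (x_i − d_i)/3. The first 6 digits are (1, 0, 2, 2, 2, 2).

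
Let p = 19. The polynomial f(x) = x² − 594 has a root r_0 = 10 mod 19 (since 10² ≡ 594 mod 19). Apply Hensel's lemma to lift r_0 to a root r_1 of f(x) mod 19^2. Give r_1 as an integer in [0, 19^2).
r_1 = 143 (mod 361)

Hensel's recurrence: r_{i+1} = r_i − f(r_i)·(f′(r_i))^{-1} mod 19^{i+2}, with f′(x) = 2x. Iterate:
  r_0 = 10 (mod 19)
  r_1 = 143 (mod 361)
Final: r_1 = 143, and one checks f(r_1) ≡ 0 mod 19^2.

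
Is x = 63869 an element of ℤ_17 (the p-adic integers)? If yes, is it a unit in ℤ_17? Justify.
x ∈ ℤ_17 but not a unit; v_17(x) = 3 > 0

ℤ_17 = {x ∈ ℚ_17 : v_17(x) ≥ 0} and ℤ_17^× = {x ∈ ℤ_17 : v_17(x) = 0}. Here v_17(63869) = v_17(num) − v_17(den) = 3; compare against these criteria.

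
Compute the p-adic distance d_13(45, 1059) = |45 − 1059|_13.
d_13(45, 1059) = 1/169

Step 1 — x − y = 45 − 1059 = -1014. Step 2 — v_13(-1014) = 2 (factor: -1014 = −(13^2 · 6); the sign does not affect v_p). Step 3 — |x − y|_13 = 13^{-2} = 1/169.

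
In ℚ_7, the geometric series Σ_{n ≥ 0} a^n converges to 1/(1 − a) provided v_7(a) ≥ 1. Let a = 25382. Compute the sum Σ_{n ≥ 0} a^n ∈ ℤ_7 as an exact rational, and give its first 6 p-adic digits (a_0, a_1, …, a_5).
Σ a^n = 1/(1 − a) = -1/25381;  first 6 digits = (1, 0, 0, 4, 3, 1)

v_7(a) = 3 ≥ 1, so the series converges in ℤ_7 to 1/(1 − a) = 1/(1 − 25382) = -1/25381. Expand this rational in ℤ_7: compute digits iteratively via d_i = x_i mod 7, x_{i+1} = (x_i − d_i)/7. The first 6 digits are (1, 0, 0, 4, 3, 1).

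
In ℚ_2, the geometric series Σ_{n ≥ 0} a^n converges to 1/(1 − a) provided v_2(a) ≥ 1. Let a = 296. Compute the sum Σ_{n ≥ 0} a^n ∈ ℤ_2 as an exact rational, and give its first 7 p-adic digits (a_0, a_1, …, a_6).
Σ a^n = 1/(1 − a) = -1/295;  first 7 digits = (1, 0, 0, 1, 0, 1, 1)

v_2(a) = 3 ≥ 1, so the series converges in ℤ_2 to 1/(1 − a) = 1/(1 − 296) = -1/295. Expand this rational in ℤ_2: compute digits iteratively via d_i = x_i mod 2, x_{i+1} = (x_i − d_i)/2. The first 7 digits are (1, 0, 0, 1, 0, 1, 1).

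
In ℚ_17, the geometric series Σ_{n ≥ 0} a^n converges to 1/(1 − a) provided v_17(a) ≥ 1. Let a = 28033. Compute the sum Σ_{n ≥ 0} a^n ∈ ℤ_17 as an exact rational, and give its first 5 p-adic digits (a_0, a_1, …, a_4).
Σ a^n = 1/(1 − a) = -1/28032;  first 5 digits = (1, 0, 12, 5, 8)

v_17(a) = 2 ≥ 1, so the series converges in ℤ_17 to 1/(1 − a) = 1/(1 − 28033) = -1/28032. Expand this rational in ℤ_17: compute digits iteratively via d_i = x_i mod 17, x_{i+1} = (x_i − d_i)/17. The first 5 digits are (1, 0, 12, 5, 8).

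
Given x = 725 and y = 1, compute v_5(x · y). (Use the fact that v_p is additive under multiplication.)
v_5(725) = 2

v_p(x) = 2 (factor: 725 = 5^2 · 29); v_p(y) = 0 (factor: 1 = 5^0 · 1). Additivity: v_p(xy) = v_p(x) + v_p(y) = 2 + 0 = 2. (Direct check: xy = 725 = 5^2 · (29).)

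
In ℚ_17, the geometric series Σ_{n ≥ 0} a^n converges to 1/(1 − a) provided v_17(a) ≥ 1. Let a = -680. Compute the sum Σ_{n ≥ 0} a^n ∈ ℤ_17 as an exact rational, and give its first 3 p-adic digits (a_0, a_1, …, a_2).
Σ a^n = 1/(1 − a) = 1/681;  first 3 digits = (1, 11, 16)

v_17(a) = 1 ≥ 1, so the series converges in ℤ_17 to 1/(1 − a) = 1/(1 − (-680)) = 1/681. Expand this rational in ℤ_17: compute digits iteratively via d_i = x_i mod 17, x_{i+1} = (x_i − d_i)/17. The first 3 digits are (1, 11, 16).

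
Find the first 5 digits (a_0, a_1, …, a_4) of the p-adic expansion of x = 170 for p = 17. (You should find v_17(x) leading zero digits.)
(a_0, …, a_4) = (0, 10, 0, 0, 0)

v_17(170) = 1, so a_0 = ... = a_0 = 0. Factor out: x = 17^1 · u with u = 10 a unit in ℤ_17. Expand u iteratively via a_{v+i} = u_i mod 17, u_{i+1} = (u_i − a_{v+i})/17:
  u_0 = 10;  a_1 = 10;  u_1 = (u_0 − 10)/17 = 0
  u_1 = 0;  a_2 = 0;  u_2 = (u_1 − 0)/17 = 0
  u_2 = 0;  a_3 = 0;  u_3 = (u_2 − 0)/17 = 0
  u_3 = 0;  a_4 = 0;  u_4 = (u_3 − 0)/17 = 0
Digits: (0, 10, 0, 0, 0).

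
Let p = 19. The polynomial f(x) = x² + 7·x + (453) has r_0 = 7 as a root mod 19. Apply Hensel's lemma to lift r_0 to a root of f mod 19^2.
r_1 = 273 (mod 361)

Hensel: r_{i+1} = r_i − f(r_i)·(f′(r_i))^{-1} mod 19^{i+2}, f′(x) = 2x + 7. Iterate:
  r_0 = 7 (mod 19)
  r_1 = 273 (mod 361)
Final: r = 273 satisfies f(r) ≡ 0 mod 19^2.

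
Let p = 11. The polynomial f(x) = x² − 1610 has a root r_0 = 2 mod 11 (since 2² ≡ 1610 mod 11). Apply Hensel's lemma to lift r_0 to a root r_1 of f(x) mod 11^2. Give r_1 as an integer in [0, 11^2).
r_1 = 101 (mod 121)

Hensel's recurrence: r_{i+1} = r_i − f(r_i)·(f′(r_i))^{-1} mod 11^{i+2}, with f′(x) = 2x. Iterate:
  r_0 = 2 (mod 11)
  r_1 = 101 (mod 121)
Final: r_1 = 101, and one checks f(r_1) ≡ 0 mod 11^2.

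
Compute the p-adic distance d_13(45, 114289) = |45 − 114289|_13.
d_13(45, 114289) = 1/28561

Step 1 — x − y = 45 − 114289 = -114244. Step 2 — v_13(-114244) = 4 (factor: -114244 = −(13^4 · 4); the sign does not affect v_p). Step 3 — |x − y|_13 = 13^{-4} = 1/28561.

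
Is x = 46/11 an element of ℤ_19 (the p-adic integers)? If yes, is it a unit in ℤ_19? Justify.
x ∈ ℤ_19^× (unit); v_19(x) = 0

ℤ_19 = {x ∈ ℚ_19 : v_19(x) ≥ 0} and ℤ_19^× = {x ∈ ℤ_19 : v_19(x) = 0}. Here v_19(46/11) = v_19(num) − v_19(den) = 0; compare against these criteria.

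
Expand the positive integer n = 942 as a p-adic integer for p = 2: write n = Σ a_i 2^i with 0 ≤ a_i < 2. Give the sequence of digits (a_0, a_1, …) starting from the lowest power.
(a_0, a_1, …) = (0, 1, 1, 1, 0, 1, 0, 1, 1, 1)

Repeated division by 2 gives the digits low-to-high: 942 = 1·2^1 + 1·2^2 + 1·2^3 + 1·2^5 + 1·2^7 + 1·2^8 + 1·2^9. Digit sequence: (0, 1, 1, 1, 0, 1, 0, 1, 1, 1).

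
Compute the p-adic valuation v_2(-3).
v_2(-3) = 0

v_2(n) is the largest exponent k such that 2^k divides n. Factor out: -3 = -2^0 · 3. (Sign doesn't affect v_p.) So v_2(-3) = 0.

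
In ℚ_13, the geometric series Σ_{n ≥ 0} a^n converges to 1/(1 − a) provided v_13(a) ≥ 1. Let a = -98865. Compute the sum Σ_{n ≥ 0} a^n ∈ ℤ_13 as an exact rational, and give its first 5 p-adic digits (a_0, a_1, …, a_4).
Σ a^n = 1/(1 − a) = 1/98866;  first 5 digits = (1, 0, 0, 7, 9)

v_13(a) = 3 ≥ 1, so the series converges in ℤ_13 to 1/(1 − a) = 1/(1 − (-98865)) = 1/98866. Expand this rational in ℤ_13: compute digits iteratively via d_i = x_i mod 13, x_{i+1} = (x_i − d_i)/13. The first 5 digits are (1, 0, 0, 7, 9).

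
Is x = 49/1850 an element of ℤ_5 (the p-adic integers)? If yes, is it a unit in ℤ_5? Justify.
x ∉ ℤ_5 (v_5(x) = -2 < 0)

ℤ_5 = {x ∈ ℚ_5 : v_5(x) ≥ 0} and ℤ_5^× = {x ∈ ℤ_5 : v_5(x) = 0}. Here v_5(49/1850) = v_5(num) − v_5(den) = -2; compare against these criteria.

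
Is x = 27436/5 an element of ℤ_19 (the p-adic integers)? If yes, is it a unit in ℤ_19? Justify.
x ∈ ℤ_19 but not a unit; v_19(x) = 3 > 0

ℤ_19 = {x ∈ ℚ_19 : v_19(x) ≥ 0} and ℤ_19^× = {x ∈ ℤ_19 : v_19(x) = 0}. Here v_19(27436/5) = v_19(num) − v_19(den) = 3; compare against these criteria.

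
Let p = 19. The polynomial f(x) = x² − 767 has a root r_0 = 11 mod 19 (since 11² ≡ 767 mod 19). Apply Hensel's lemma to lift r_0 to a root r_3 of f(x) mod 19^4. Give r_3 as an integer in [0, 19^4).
r_3 = 8048 (mod 130321)

Hensel's recurrence: r_{i+1} = r_i − f(r_i)·(f′(r_i))^{-1} mod 19^{i+2}, with f′(x) = 2x. Iterate:
  r_0 = 11 (mod 19)
  r_1 = 106 (mod 361)
  r_2 = 1189 (mod 6859)
  r_3 = 8048 (mod 130321)
Final: r_3 = 8048, and one checks f(r_3) ≡ 0 mod 19^4.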